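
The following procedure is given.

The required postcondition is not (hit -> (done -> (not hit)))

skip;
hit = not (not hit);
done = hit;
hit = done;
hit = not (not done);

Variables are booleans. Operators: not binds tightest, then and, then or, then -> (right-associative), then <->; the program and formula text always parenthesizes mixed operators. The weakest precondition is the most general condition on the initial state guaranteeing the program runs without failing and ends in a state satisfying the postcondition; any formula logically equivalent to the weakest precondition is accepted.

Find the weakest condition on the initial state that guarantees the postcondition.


Working backward. After the program, not (hit -> (done -> (not hit))) must hold.
Before hit := not (not done): not (done -> (done -> (not done)))
Before hit := done: not (done -> (done -> (not done)))
Before done := hit: not (hit -> (hit -> (not hit)))
Before hit := not (not hit): not (hit -> (hit -> (not hit)))
Before skip: not (hit -> (hit -> (not hit)))
Answer: WP = not (hit -> (hit -> (not hit)))


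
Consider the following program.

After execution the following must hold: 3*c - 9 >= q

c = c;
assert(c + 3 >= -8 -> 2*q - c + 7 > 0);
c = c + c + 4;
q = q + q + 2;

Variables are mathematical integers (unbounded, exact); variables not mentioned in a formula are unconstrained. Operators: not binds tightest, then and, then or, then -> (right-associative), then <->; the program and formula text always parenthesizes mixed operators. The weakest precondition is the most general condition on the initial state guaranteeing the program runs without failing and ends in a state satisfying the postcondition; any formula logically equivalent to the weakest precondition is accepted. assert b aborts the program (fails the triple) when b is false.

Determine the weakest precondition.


Working backward. After the program, the postcondition 3*c - 9 >= q must hold; in canonical form it is 3*c >= q + 9.
Before q := q + q + 2: 3*c >= 2*q + 11
Before c := c + c + 4: 6*c >= 2*q - 1
Before assert c + 3 >= -8 -> 2*q - c + 7 > 0: (c >= -11 -> 2*q > c - 7) and 6*c >= 2*q - 1
Before c := c: (c >= -11 -> 2*q > c - 7) and 6*c >= 2*q - 1
Answer: WP = (c >= -11 -> 2*q > c - 7) and 6*c >= 2*q - 1


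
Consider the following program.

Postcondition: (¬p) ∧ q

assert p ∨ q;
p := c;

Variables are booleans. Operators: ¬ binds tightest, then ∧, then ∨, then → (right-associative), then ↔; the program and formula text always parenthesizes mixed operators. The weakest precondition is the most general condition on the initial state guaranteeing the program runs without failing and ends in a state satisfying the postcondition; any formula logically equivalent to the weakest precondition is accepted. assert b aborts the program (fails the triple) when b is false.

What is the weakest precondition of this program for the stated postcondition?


Working backward. After the program, (¬p) ∧ q must hold.
Before p := c: (¬c) ∧ q
Before assert p ∨ q: (p ∨ q) ∧ (¬c) ∧ q
Answer: WP = (p ∨ q) ∧ (¬c) ∧ q


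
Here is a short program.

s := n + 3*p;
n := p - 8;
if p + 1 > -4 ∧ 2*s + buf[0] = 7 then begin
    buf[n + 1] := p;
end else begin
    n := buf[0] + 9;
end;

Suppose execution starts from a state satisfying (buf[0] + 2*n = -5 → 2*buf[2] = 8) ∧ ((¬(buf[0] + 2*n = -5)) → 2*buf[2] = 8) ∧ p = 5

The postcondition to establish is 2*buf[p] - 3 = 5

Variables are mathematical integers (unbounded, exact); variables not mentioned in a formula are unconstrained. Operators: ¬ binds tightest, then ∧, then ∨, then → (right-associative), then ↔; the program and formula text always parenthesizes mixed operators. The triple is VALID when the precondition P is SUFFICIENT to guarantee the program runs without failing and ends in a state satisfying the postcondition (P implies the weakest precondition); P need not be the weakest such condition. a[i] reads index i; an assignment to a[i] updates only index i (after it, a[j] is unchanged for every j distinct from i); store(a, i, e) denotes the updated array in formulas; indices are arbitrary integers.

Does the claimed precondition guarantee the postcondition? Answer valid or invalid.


Working backward. After the program, the postcondition 2*buf[p] - 3 = 5 must hold; in canonical form it is 2*buf[p] = 8.
Then branch requires 2*store(buf, n + 1, p)[p] = 8; else branch requires 2*buf[p] = 8.
Before the if: ((p > -5 ∧ buf[0] + 2*s = 7) → 2*store(buf, n + 1, p)[p] = 8) ∧ ((¬(p > -5 ∧ buf[0] + 2*s = 7)) → 2*buf[p] = 8)
Before n := p - 8: ((p > -5 ∧ buf[0] + 2*s = 7) → 2*store(buf, p - 7, p)[p] = 8) ∧ ((¬(p > -5 ∧ buf[0] + 2*s = 7)) → 2*buf[p] = 8)
Before s := n + 3*p: ((p > -5 ∧ buf[0] + 2*n + 6*p = 7) → 2*store(buf, p - 7, p)[p] = 8) ∧ ((¬(p > -5 ∧ buf[0] + 2*n + 6*p = 7)) → 2*buf[p] = 8)
The weakest precondition is ((p > -5 ∧ buf[0] + 2*n + 6*p = 7) → 2*store(buf, p - 7, p)[p] = 8) ∧ ((¬(p > -5 ∧ buf[0] + 2*n + 6*p = 7)) → 2*buf[p] = 8).
Check whether (buf[0] + 2*n = -5 → 2*buf[2] = 8) ∧ ((¬(buf[0] + 2*n = -5)) → 2*buf[2] = 8) ∧ p = 5 implies it.
Countermodel: at the initial state buf = {[-2] = -23, [0] = -23, [2] = 4, [5] = 6, elsewhere -23}, n = 0, p = 5, the precondition holds but the weakest precondition fails.
Answer: invalid


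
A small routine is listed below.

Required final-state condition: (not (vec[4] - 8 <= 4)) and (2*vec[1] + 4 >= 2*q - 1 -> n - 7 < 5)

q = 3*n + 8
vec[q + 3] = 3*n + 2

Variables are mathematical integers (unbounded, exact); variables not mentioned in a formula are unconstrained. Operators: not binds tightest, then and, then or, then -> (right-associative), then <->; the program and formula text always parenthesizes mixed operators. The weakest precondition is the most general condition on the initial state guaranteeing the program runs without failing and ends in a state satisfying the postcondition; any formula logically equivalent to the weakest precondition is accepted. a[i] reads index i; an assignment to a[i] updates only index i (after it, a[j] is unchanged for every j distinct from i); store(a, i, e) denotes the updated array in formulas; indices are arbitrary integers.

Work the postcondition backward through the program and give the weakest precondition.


Working backward. After the program, the postcondition (not (vec[4] - 8 <= 4)) and (2*vec[1] + 4 >= 2*q - 1 -> n - 7 < 5) must hold; in canonical form it is (not (vec[4] <= 12)) and (2*vec[1] >= 2*q - 5 -> n < 12).
Before vec[q + 3] := 3*n + 2: (not (store(vec, q + 3, 3*n + 2)[4] <= 12)) and (2*store(vec, q + 3, 3*n + 2)[1] >= 2*q - 5 -> n < 12)
Before q := 3*n + 8: (not (store(vec, 3*n + 11, 3*n + 2)[4] <= 12)) and (2*store(vec, 3*n + 11, 3*n + 2)[1] >= 6*n + 11 -> n < 12)
Answer: WP = (not (store(vec, 3*n + 11, 3*n + 2)[4] <= 12)) and (2*store(vec, 3*n + 11, 3*n + 2)[1] >= 6*n + 11 -> n < 12)


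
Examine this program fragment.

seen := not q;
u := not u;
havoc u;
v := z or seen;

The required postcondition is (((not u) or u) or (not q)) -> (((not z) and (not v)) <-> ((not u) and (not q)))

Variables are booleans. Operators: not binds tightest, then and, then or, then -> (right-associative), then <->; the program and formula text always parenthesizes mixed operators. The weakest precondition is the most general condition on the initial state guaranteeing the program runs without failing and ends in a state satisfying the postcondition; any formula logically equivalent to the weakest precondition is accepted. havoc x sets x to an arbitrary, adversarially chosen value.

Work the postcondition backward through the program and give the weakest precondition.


Working backward. After the program, the postcondition (((not u) or u) or (not q)) -> (((not z) and (not v)) <-> ((not u) and (not q))) must hold; in canonical form it is ((not z) and (not v)) <-> ((not u) and (not q)).
Before v := z or seen: ((not z) and (not (z or seen))) <-> ((not u) and (not q))
Before havoc u: (not ((not z) and (not (z or seen)))) and (((not z) and (not (z or seen))) <-> (not q))
Before u := not u: (not ((not z) and (not (z or seen)))) and (((not z) and (not (z or seen))) <-> (not q))
Before seen := not q: (not ((not z) and (not (z or (not q))))) and (((not z) and (not (z or (not q)))) <-> (not q))
Answer: WP = (not ((not z) and (not (z or (not q))))) and (((not z) and (not (z or (not q)))) <-> (not q))


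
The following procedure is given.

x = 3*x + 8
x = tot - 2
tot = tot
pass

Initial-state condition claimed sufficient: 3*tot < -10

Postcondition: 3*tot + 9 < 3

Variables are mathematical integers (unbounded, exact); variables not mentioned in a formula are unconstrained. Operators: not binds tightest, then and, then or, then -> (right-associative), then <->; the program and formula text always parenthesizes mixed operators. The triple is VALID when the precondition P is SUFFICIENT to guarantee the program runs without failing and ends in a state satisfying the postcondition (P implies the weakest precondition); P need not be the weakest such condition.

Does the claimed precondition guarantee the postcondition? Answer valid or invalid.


Working backward. After the program, the postcondition 3*tot + 9 < 3 must hold; in canonical form it is 3*tot < -6.
Before skip: 3*tot < -6
Before tot := tot: 3*tot < -6
Before x := tot - 2: 3*tot < -6
Before x := 3*x + 8: 3*tot < -6
The weakest precondition is 3*tot < -6.
Check whether 3*tot < -10 implies it.
Every state satisfying the precondition satisfies the weakest precondition: the implication holds.
Answer: valid


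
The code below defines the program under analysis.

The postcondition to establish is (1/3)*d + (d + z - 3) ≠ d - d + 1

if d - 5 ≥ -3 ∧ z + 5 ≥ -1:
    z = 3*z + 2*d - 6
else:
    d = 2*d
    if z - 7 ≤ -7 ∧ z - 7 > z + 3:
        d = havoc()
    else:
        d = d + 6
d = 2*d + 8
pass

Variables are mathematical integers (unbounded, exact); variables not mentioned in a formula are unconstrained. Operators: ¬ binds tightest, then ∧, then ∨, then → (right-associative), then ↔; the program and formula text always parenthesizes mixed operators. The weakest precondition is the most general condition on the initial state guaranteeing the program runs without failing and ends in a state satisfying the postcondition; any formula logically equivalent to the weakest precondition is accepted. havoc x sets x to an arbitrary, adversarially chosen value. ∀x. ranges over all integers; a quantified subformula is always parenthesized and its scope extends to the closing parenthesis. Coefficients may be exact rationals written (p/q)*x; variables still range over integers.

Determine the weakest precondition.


Working backward. After the program, the postcondition (1/3)*d + (d + z - 3) ≠ d - d + 1 must hold; in canonical form it is (4/3)*d + z ≠ 4.
Before skip: (4/3)*d + z ≠ 4
Before d := 2*d + 8: (8/3)*d + z ≠ -20/3
Then branch requires (14/3)*d + 3*z ≠ -2/3; else branch requires (16/3)*d + z ≠ -68/3.
Before the if: ((d ≥ 2 ∧ z ≥ -6) → (14/3)*d + 3*z ≠ -2/3) ∧ ((¬(d ≥ 2 ∧ z ≥ -6)) → (16/3)*d + z ≠ -68/3)
Answer: WP = ((d ≥ 2 ∧ z ≥ -6) → (14/3)*d + 3*z ≠ -2/3) ∧ ((¬(d ≥ 2 ∧ z ≥ -6)) → (16/3)*d + z ≠ -68/3)


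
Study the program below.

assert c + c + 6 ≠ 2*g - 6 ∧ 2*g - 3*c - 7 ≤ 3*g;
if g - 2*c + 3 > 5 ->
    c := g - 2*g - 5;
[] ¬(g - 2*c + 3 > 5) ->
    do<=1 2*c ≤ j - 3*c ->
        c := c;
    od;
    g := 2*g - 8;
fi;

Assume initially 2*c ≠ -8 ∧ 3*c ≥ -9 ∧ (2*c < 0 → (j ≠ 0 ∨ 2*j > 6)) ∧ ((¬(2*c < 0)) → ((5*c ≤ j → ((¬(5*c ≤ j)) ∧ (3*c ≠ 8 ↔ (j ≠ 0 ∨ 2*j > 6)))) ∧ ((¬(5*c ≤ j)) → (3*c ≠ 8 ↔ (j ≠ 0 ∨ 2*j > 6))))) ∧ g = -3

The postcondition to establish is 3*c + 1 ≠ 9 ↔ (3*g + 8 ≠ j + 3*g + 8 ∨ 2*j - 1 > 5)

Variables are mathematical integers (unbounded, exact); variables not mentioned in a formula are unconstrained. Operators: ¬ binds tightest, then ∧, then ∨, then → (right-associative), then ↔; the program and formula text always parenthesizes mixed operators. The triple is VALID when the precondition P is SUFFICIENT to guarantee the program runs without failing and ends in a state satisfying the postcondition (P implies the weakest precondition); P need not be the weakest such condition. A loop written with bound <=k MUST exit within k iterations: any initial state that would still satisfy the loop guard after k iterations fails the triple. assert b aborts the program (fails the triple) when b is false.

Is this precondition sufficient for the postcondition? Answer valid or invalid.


Working backward. After the program, the postcondition 3*c + 1 ≠ 9 ↔ (3*g + 8 ≠ j + 3*g + 8 ∨ 2*j - 1 > 5) must hold; in canonical form it is 3*c ≠ 8 ↔ (j ≠ 0 ∨ 2*j > 6).
Then branch requires 3*g ≠ -23 ↔ (j ≠ 0 ∨ 2*j > 6); else branch requires (5*c ≤ j → ((¬(5*c ≤ j)) ∧ (3*c ≠ 8 ↔ (j ≠ 0 ∨ 2*j > 6)))) ∧ ((¬(5*c ≤ j)) → (3*c ≠ 8 ↔ (j ≠ 0 ∨ 2*j > 6))).
Before the if: (g > 2*c + 2 → (3*g ≠ -23 ↔ (j ≠ 0 ∨ 2*j > 6))) ∧ ((¬(g > 2*c + 2)) → ((5*c ≤ j → ((¬(5*c ≤ j)) ∧ (3*c ≠ 8 ↔ (j ≠ 0 ∨ 2*j > 6)))) ∧ ((¬(5*c ≤ j)) → (3*c ≠ 8 ↔ (j ≠ 0 ∨ 2*j > 6)))))
Before assert c + c + 6 ≠ 2*g - 6 ∧ 2*g - 3*c - 7 ≤ 3*g: 2*c ≠ 2*g - 12 ∧ 3*c + g ≥ -7 ∧ (g > 2*c + 2 → (3*g ≠ -23 ↔ (j ≠ 0 ∨ 2*j > 6))) ∧ ((¬(g > 2*c + 2)) → ((5*c ≤ j → ((¬(5*c ≤ j)) ∧ (3*c ≠ 8 ↔ (j ≠ 0 ∨ 2*j > 6)))) ∧ ((¬(5*c ≤ j)) → (3*c ≠ 8 ↔ (j ≠ 0 ∨ 2*j > 6)))))
The weakest precondition is 2*c ≠ 2*g - 12 ∧ 3*c + g ≥ -7 ∧ (g > 2*c + 2 → (3*g ≠ -23 ↔ (j ≠ 0 ∨ 2*j > 6))) ∧ ((¬(g > 2*c + 2)) → ((5*c ≤ j → ((¬(5*c ≤ j)) ∧ (3*c ≠ 8 ↔ (j ≠ 0 ∨ 2*j > 6)))) ∧ ((¬(5*c ≤ j)) → (3*c ≠ 8 ↔ (j ≠ 0 ∨ 2*j > 6))))).
Check whether 2*c ≠ -8 ∧ 3*c ≥ -9 ∧ (2*c < 0 → (j ≠ 0 ∨ 2*j > 6)) ∧ ((¬(2*c < 0)) → ((5*c ≤ j → ((¬(5*c ≤ j)) ∧ (3*c ≠ 8 ↔ (j ≠ 0 ∨ 2*j > 6)))) ∧ ((¬(5*c ≤ j)) → (3*c ≠ 8 ↔ (j ≠ 0 ∨ 2*j > 6))))) ∧ g = -3 implies it.
Countermodel: at the initial state c = -3, g = -3, j = -16, the precondition holds but the weakest precondition fails.
Answer: invalid


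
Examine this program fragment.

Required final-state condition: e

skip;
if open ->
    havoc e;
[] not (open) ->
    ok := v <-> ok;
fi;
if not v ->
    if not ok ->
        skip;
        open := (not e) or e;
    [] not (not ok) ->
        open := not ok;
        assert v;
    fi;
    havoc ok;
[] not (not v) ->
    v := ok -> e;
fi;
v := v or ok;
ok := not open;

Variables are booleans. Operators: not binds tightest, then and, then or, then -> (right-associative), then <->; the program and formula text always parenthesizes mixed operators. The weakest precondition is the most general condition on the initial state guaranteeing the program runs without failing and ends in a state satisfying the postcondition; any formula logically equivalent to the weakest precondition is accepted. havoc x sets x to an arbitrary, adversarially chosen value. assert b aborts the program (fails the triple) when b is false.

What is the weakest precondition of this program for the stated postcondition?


Working backward. After the program, e must hold.
Before ok := not open: e
Before v := v or ok: e
Then branch requires ((not ok) -> e) and (ok -> (v and e)); else branch requires e.
Before the if: ((not v) -> (((not ok) -> e) and (ok -> (v and e)))) and (v -> e)
Then branch requires false; else branch requires ((not v) -> (((not (v <-> ok)) -> e) and ((v <-> ok) -> (v and e)))) and (v -> e).
Before the if: (not open) and ((not open) -> (((not v) -> (((not (v <-> ok)) -> e) and ((v <-> ok) -> (v and e)))) and (v -> e)))
Before skip: (not open) and ((not open) -> (((not v) -> (((not (v <-> ok)) -> e) and ((v <-> ok) -> (v and e)))) and (v -> e)))
Answer: WP = (not open) and ((not open) -> (((not v) -> (((not (v <-> ok)) -> e) and ((v <-> ok) -> (v and e)))) and (v -> e)))


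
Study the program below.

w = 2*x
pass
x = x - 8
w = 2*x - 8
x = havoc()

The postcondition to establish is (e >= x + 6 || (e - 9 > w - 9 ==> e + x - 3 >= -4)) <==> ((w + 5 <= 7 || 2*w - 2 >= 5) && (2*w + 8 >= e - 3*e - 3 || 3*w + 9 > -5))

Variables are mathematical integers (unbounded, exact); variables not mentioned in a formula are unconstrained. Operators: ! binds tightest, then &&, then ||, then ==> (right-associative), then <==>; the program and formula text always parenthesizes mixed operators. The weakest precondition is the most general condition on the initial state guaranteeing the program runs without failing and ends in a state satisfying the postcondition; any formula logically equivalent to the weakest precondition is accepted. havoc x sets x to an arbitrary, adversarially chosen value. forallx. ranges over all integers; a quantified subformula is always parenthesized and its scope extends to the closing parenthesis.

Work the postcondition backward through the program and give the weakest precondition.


Working backward. After the program, the postcondition (e >= x + 6 || (e - 9 > w - 9 ==> e + x - 3 >= -4)) <==> ((w + 5 <= 7 || 2*w - 2 >= 5) && (2*w + 8 >= e - 3*e - 3 || 3*w + 9 > -5)) must hold; in canonical form it is (e >= x + 6 || (e > w ==> e + x >= -1)) <==> ((w <= 2 || 2*w >= 7) && (2*e + 2*w >= -11 || 3*w > -14)).
Before havoc x: forall x_1. ((e >= x_1 + 6 || (e > w ==> e + x_1 >= -1)) <==> ((w <= 2 || 2*w >= 7) && (2*e + 2*w >= -11 || 3*w > -14)))
Before w := 2*x - 8: forall x_1. ((e >= x_1 + 6 || (e > 2*x - 8 ==> e + x_1 >= -1)) <==> ((2*x <= 10 || 4*x >= 23) && (2*e + 4*x >= 5 || 6*x > 10)))
Before x := x - 8: forall x_1. ((e >= x_1 + 6 || (e > 2*x - 24 ==> e + x_1 >= -1)) <==> ((2*x <= 26 || 4*x >= 55) && (2*e + 4*x >= 37 || 6*x > 58)))
Before skip: forall x_1. ((e >= x_1 + 6 || (e > 2*x - 24 ==> e + x_1 >= -1)) <==> ((2*x <= 26 || 4*x >= 55) && (2*e + 4*x >= 37 || 6*x > 58)))
Before w := 2*x: forall x_1. ((e >= x_1 + 6 || (e > 2*x - 24 ==> e + x_1 >= -1)) <==> ((2*x <= 26 || 4*x >= 55) && (2*e + 4*x >= 37 || 6*x > 58)))
Answer: WP = forall x_1. ((e >= x_1 + 6 || (e > 2*x - 24 ==> e + x_1 >= -1)) <==> ((2*x <= 26 || 4*x >= 55) && (2*e + 4*x >= 37 || 6*x > 58)))


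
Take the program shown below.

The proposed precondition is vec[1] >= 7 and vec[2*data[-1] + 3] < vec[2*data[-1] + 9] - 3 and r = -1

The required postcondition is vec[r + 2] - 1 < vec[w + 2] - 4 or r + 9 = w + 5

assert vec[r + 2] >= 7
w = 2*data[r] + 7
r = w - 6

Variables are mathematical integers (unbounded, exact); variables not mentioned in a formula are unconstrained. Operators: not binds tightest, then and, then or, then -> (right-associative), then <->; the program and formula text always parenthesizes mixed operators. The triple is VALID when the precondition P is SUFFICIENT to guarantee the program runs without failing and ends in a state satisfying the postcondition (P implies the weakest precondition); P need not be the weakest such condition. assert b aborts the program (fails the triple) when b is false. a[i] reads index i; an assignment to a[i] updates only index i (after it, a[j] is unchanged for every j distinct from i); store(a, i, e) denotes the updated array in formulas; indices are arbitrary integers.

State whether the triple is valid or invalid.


Working backward. After the program, the postcondition vec[r + 2] - 1 < vec[w + 2] - 4 or r + 9 = w + 5 must hold; in canonical form it is vec[r + 2] < vec[w + 2] - 3 or r = w - 4.
Before r := w - 6: vec[w - 4] < vec[w + 2] - 3
Before w := 2*data[r] + 7: vec[2*data[r] + 3] < vec[2*data[r] + 9] - 3
Before assert vec[r + 2] >= 7: vec[r + 2] >= 7 and vec[2*data[r] + 3] < vec[2*data[r] + 9] - 3
The weakest precondition is vec[r + 2] >= 7 and vec[2*data[r] + 3] < vec[2*data[r] + 9] - 3.
Check whether vec[1] >= 7 and vec[2*data[-1] + 3] < vec[2*data[-1] + 9] - 3 and r = -1 implies it.
Every state satisfying the precondition satisfies the weakest precondition: the implication holds.
Answer: valid


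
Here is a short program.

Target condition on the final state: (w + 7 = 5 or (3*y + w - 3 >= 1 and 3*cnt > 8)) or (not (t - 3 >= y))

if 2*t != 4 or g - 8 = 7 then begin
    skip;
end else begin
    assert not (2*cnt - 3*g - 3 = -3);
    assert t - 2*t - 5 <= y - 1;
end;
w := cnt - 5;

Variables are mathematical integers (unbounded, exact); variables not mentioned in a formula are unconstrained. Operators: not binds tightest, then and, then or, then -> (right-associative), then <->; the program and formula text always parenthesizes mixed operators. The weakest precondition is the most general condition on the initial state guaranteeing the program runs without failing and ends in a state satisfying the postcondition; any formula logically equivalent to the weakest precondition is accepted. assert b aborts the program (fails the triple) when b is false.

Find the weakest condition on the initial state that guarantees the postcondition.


Working backward. After the program, the postcondition (w + 7 = 5 or (3*y + w - 3 >= 1 and 3*cnt > 8)) or (not (t - 3 >= y)) must hold; in canonical form it is w = -2 or (w + 3*y >= 4 and 3*cnt > 8) or (not (t >= y + 3)).
Before w := cnt - 5: cnt = 3 or (cnt + 3*y >= 9 and 3*cnt > 8) or (not (t >= y + 3))
Then branch requires cnt = 3 or (cnt + 3*y >= 9 and 3*cnt > 8) or (not (t >= y + 3)); else branch requires (not (2*cnt = 3*g)) and t + y >= -4 and (cnt = 3 or (cnt + 3*y >= 9 and 3*cnt > 8) or (not (t >= y + 3))).
Before the if: ((2*t != 4 or g = 15) -> (cnt = 3 or (cnt + 3*y >= 9 and 3*cnt > 8) or (not (t >= y + 3)))) and ((not (2*t != 4 or g = 15)) -> ((not (2*cnt = 3*g)) and t + y >= -4 and (cnt = 3 or (cnt + 3*y >= 9 and 3*cnt > 8) or (not (t >= y + 3)))))
Answer: WP = ((2*t != 4 or g = 15) -> (cnt = 3 or (cnt + 3*y >= 9 and 3*cnt > 8) or (not (t >= y + 3)))) and ((not (2*t != 4 or g = 15)) -> ((not (2*cnt = 3*g)) and t + y >= -4 and (cnt = 3 or (cnt + 3*y >= 9 and 3*cnt > 8) or (not (t >= y + 3)))))


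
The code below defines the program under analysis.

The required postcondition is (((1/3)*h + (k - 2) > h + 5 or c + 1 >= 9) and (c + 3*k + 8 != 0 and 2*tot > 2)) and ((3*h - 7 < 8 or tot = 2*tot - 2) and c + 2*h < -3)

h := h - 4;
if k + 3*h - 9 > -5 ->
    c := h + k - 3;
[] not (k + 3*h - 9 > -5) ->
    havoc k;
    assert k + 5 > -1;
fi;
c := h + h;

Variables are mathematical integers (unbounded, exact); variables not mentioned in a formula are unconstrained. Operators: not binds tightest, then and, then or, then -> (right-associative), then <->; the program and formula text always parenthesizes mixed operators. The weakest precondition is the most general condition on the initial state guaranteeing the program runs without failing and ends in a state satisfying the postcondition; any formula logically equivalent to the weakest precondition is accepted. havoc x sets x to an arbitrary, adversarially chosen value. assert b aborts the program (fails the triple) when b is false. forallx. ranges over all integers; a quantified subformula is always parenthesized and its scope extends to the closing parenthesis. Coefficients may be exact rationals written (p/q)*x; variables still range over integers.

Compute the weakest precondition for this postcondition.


Working backward. After the program, the postcondition (((1/3)*h + (k - 2) > h + 5 or c + 1 >= 9) and (c + 3*k + 8 != 0 and 2*tot > 2)) and ((3*h - 7 < 8 or tot = 2*tot - 2) and c + 2*h < -3) must hold; in canonical form it is (k > (2/3)*h + 7 or c >= 8) and c + 3*k != -8 and 2*tot > 2 and (3*h < 15 or tot = 2) and c + 2*h < -3.
Before c := h + h: (k > (2/3)*h + 7 or 2*h >= 8) and 2*h + 3*k != -8 and 2*tot > 2 and (3*h < 15 or tot = 2) and 4*h < -3
Then branch requires (k > (2/3)*h + 7 or 2*h >= 8) and 2*h + 3*k != -8 and 2*tot > 2 and (3*h < 15 or tot = 2) and 4*h < -3; else branch requires forall k_1. (k_1 > -6 and (k_1 > (2/3)*h + 7 or 2*h >= 8) and 2*h + 3*k_1 != -8 and 2*tot > 2 and (3*h < 15 or tot = 2) and 4*h < -3).
Before the if: (3*h + k > 4 -> ((k > (2/3)*h + 7 or 2*h >= 8) and 2*h + 3*k != -8 and 2*tot > 2 and (3*h < 15 or tot = 2) and 4*h < -3)) and ((not (3*h + k > 4)) -> (forall k_1. (k_1 > -6 and (k_1 > (2/3)*h + 7 or 2*h >= 8) and 2*h + 3*k_1 != -8 and 2*tot > 2 and (3*h < 15 or tot = 2) and 4*h < -3)))
Before h := h - 4: (3*h + k > 16 -> ((k > (2/3)*h + 13/3 or 2*h >= 16) and 2*h + 3*k != 0 and 2*tot > 2 and (3*h < 27 or tot = 2) and 4*h < 13)) and ((not (3*h + k > 16)) -> (forall k_1. (k_1 > -6 and (k_1 > (2/3)*h + 13/3 or 2*h >= 16) and 2*h + 3*k_1 != 0 and 2*tot > 2 and (3*h < 27 or tot = 2) and 4*h < 13)))
Answer: WP = (3*h + k > 16 -> ((k > (2/3)*h + 13/3 or 2*h >= 16) and 2*h + 3*k != 0 and 2*tot > 2 and (3*h < 27 or tot = 2) and 4*h < 13)) and ((not (3*h + k > 16)) -> (forall k_1. (k_1 > -6 and (k_1 > (2/3)*h + 13/3 or 2*h >= 16) and 2*h + 3*k_1 != 0 and 2*tot > 2 and (3*h < 27 or tot = 2) and 4*h < 13)))


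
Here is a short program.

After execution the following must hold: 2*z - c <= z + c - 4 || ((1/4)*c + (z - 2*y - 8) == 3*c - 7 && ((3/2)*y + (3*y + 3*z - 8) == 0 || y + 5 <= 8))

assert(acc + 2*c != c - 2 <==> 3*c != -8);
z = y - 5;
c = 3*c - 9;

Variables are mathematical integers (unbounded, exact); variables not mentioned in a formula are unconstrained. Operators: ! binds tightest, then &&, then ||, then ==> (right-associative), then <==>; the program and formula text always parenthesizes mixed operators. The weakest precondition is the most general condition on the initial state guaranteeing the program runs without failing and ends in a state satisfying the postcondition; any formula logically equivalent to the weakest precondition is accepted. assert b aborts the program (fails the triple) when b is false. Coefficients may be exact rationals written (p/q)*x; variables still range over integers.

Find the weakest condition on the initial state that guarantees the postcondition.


Working backward. After the program, the postcondition 2*z - c <= z + c - 4 || ((1/4)*c + (z - 2*y - 8) == 3*c - 7 && ((3/2)*y + (3*y + 3*z - 8) == 0 || y + 5 <= 8)) must hold; in canonical form it is z <= 2*c - 4 || (z == (11/4)*c + 2*y + 1 && ((9/2)*y + 3*z == 8 || y <= 3)).
Before c := 3*c - 9: z <= 6*c - 22 || (z == (33/4)*c + 2*y - 95/4 && ((9/2)*y + 3*z == 8 || y <= 3))
Before z := y - 5: y <= 6*c - 17 || ((33/4)*c + y == 75/4 && ((15/2)*y == 23 || y <= 3))
Before assert acc + 2*c != c - 2 <==> 3*c != -8: (acc + c != -2 <==> 3*c != -8) && (y <= 6*c - 17 || ((33/4)*c + y == 75/4 && ((15/2)*y == 23 || y <= 3)))
Answer: WP = (acc + c != -2 <==> 3*c != -8) && (y <= 6*c - 17 || ((33/4)*c + y == 75/4 && ((15/2)*y == 23 || y <= 3)))


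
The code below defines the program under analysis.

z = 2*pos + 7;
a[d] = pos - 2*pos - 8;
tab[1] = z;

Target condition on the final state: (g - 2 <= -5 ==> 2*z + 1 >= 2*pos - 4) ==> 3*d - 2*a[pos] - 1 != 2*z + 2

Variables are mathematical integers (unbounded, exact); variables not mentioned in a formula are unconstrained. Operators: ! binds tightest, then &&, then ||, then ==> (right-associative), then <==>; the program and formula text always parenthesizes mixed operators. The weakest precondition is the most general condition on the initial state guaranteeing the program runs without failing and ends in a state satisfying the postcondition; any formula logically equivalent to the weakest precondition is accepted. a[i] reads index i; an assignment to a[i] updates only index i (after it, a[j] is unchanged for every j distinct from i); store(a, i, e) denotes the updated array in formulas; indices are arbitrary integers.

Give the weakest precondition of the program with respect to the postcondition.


Working backward. After the program, the postcondition (g - 2 <= -5 ==> 2*z + 1 >= 2*pos - 4) ==> 3*d - 2*a[pos] - 1 != 2*z + 2 must hold; in canonical form it is (g <= -3 ==> 2*z >= 2*pos - 5) ==> 3*d != 2*a[pos] + 2*z + 3.
Before tab[1] := z: (g <= -3 ==> 2*z >= 2*pos - 5) ==> 3*d != 2*a[pos] + 2*z + 3
Before a[d] := pos - 2*pos - 8: (g <= -3 ==> 2*z >= 2*pos - 5) ==> 3*d != 2*store(a, d, -pos - 8)[pos] + 2*z + 3
Before z := 2*pos + 7: (g <= -3 ==> 2*pos >= -19) ==> 3*d != 2*store(a, d, -pos - 8)[pos] + 4*pos + 17
Answer: WP = (g <= -3 ==> 2*pos >= -19) ==> 3*d != 2*store(a, d, -pos - 8)[pos] + 4*pos + 17


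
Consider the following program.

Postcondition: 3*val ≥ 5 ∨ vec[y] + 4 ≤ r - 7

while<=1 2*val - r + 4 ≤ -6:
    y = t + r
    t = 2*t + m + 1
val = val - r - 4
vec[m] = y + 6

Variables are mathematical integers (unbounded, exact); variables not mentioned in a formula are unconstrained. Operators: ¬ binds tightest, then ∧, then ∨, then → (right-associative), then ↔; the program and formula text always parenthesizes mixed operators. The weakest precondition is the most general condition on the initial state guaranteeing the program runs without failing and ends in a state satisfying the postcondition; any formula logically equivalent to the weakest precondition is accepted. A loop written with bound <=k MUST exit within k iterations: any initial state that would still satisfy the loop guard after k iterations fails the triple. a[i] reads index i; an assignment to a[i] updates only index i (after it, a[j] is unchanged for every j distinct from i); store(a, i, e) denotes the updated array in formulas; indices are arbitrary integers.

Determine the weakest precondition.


Working backward. After the program, the postcondition 3*val ≥ 5 ∨ vec[y] + 4 ≤ r - 7 must hold; in canonical form it is 3*val ≥ 5 ∨ vec[y] ≤ r - 11.
Before vec[m] := y + 6: 3*val ≥ 5 ∨ store(vec, m, y + 6)[y] ≤ r - 11
Before val := val - r - 4: 3*val ≥ 3*r + 17 ∨ store(vec, m, y + 6)[y] ≤ r - 11
Before the loop (bound <=1), unroll the exhaustion recursion (WP_0 = exit-now case; WP_j = one more guarded iteration, up to j = 1):
  WP_0: (¬(2*val ≤ r - 10)) ∧ (3*val ≥ 3*r + 17 ∨ store(vec, m, y + 6)[y] ≤ r - 11)
  WP_1: (2*val ≤ r - 10 → ((¬(2*val ≤ r - 10)) ∧ (3*val ≥ 3*r + 17 ∨ store(vec, m, r + t + 6)[r + t] ≤ r - 11))) ∧ ((¬(2*val ≤ r - 10)) → (3*val ≥ 3*r + 17 ∨ store(vec, m, y + 6)[y] ≤ r - 11))
So before the loop: (2*val ≤ r - 10 → ((¬(2*val ≤ r - 10)) ∧ (3*val ≥ 3*r + 17 ∨ store(vec, m, r + t + 6)[r + t] ≤ r - 11))) ∧ ((¬(2*val ≤ r - 10)) → (3*val ≥ 3*r + 17 ∨ store(vec, m, y + 6)[y] ≤ r - 11))
Answer: WP = (2*val ≤ r - 10 → ((¬(2*val ≤ r - 10)) ∧ (3*val ≥ 3*r + 17 ∨ store(vec, m, r + t + 6)[r + t] ≤ r - 11))) ∧ ((¬(2*val ≤ r - 10)) → (3*val ≥ 3*r + 17 ∨ store(vec, m, y + 6)[y] ≤ r - 11))


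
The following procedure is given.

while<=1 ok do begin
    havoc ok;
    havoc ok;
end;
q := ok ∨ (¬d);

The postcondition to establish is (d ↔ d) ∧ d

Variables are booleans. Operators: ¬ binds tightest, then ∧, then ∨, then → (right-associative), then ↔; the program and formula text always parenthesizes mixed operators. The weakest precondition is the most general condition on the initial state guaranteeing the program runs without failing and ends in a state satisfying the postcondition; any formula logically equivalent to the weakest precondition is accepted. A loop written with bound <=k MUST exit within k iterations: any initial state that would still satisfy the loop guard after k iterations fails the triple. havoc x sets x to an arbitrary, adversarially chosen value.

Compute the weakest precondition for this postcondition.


Working backward. After the program, the postcondition (d ↔ d) ∧ d must hold; in canonical form it is d.
Before q := ok ∨ (¬d): d
Before the loop (bound <=1), unroll the exhaustion recursion (WP_0 = exit-now case; WP_j = one more guarded iteration, up to j = 1):
  WP_0: (¬ok) ∧ d
  WP_1: (¬ok) ∧ ((¬ok) → d)
So before the loop: (¬ok) ∧ ((¬ok) → d)
Answer: WP = (¬ok) ∧ ((¬ok) → d)


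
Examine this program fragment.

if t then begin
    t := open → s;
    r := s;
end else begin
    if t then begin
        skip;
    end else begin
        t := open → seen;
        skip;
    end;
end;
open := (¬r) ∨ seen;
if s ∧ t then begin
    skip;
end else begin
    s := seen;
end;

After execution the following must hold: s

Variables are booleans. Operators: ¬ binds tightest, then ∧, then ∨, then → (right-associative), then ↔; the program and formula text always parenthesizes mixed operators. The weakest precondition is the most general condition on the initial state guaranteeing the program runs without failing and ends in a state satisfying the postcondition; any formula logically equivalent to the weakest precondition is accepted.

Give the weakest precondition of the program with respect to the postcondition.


Working backward. After the program, s must hold.
Then branch requires s; else branch requires seen.
Before the if: ((s ∧ t) → s) ∧ ((¬(s ∧ t)) → seen)
Before open := (¬r) ∨ seen: ((s ∧ t) → s) ∧ ((¬(s ∧ t)) → seen)
Then branch requires ((s ∧ (open → s)) → s) ∧ ((¬(s ∧ (open → s))) → seen); else branch requires (t → (((s ∧ t) → s) ∧ ((¬(s ∧ t)) → seen))) ∧ ((¬t) → (((s ∧ (open → seen)) → s) ∧ ((¬(s ∧ (open → seen))) → seen))).
Before the if: (t → (((s ∧ (open → s)) → s) ∧ ((¬(s ∧ (open → s))) → seen))) ∧ ((¬t) → ((t → (((s ∧ t) → s) ∧ ((¬(s ∧ t)) → seen))) ∧ ((¬t) → (((s ∧ (open → seen)) → s) ∧ ((¬(s ∧ (open → seen))) → seen)))))
Answer: WP = (t → (((s ∧ (open → s)) → s) ∧ ((¬(s ∧ (open → s))) → seen))) ∧ ((¬t) → ((t → (((s ∧ t) → s) ∧ ((¬(s ∧ t)) → seen))) ∧ ((¬t) → (((s ∧ (open → seen)) → s) ∧ ((¬(s ∧ (open → seen))) → seen)))))


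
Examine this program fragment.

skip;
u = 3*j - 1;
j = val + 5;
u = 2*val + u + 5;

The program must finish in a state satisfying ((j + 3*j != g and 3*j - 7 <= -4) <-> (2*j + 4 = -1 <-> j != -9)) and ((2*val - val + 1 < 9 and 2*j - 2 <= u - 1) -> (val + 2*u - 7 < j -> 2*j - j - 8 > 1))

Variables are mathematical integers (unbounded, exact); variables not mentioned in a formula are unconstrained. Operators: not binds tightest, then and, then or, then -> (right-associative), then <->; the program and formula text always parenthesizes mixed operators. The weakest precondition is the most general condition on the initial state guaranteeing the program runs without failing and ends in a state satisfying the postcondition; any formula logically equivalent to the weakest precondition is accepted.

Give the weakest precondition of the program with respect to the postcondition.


Working backward. After the program, the postcondition ((j + 3*j != g and 3*j - 7 <= -4) <-> (2*j + 4 = -1 <-> j != -9)) and ((2*val - val + 1 < 9 and 2*j - 2 <= u - 1) -> (val + 2*u - 7 < j -> 2*j - j - 8 > 1)) must hold; in canonical form it is ((4*j != g and 3*j <= 3) <-> (2*j = -5 <-> j != -9)) and ((val < 8 and 2*j <= u + 1) -> (2*u + val < j + 7 -> j > 9)).
Before u := 2*val + u + 5: ((4*j != g and 3*j <= 3) <-> (2*j = -5 <-> j != -9)) and ((val < 8 and 2*j <= u + 2*val + 6) -> (2*u + 5*val < j - 3 -> j > 9))
Before j := val + 5: ((4*val != g - 20 and 3*val <= -12) <-> (2*val = -15 <-> val != -14)) and ((val < 8 and u >= 4) -> (2*u + 4*val < 2 -> val > 4))
Before u := 3*j - 1: ((4*val != g - 20 and 3*val <= -12) <-> (2*val = -15 <-> val != -14)) and ((val < 8 and 3*j >= 5) -> (6*j + 4*val < 4 -> val > 4))
Before skip: ((4*val != g - 20 and 3*val <= -12) <-> (2*val = -15 <-> val != -14)) and ((val < 8 and 3*j >= 5) -> (6*j + 4*val < 4 -> val > 4))
Answer: WP = ((4*val != g - 20 and 3*val <= -12) <-> (2*val = -15 <-> val != -14)) and ((val < 8 and 3*j >= 5) -> (6*j + 4*val < 4 -> val > 4))


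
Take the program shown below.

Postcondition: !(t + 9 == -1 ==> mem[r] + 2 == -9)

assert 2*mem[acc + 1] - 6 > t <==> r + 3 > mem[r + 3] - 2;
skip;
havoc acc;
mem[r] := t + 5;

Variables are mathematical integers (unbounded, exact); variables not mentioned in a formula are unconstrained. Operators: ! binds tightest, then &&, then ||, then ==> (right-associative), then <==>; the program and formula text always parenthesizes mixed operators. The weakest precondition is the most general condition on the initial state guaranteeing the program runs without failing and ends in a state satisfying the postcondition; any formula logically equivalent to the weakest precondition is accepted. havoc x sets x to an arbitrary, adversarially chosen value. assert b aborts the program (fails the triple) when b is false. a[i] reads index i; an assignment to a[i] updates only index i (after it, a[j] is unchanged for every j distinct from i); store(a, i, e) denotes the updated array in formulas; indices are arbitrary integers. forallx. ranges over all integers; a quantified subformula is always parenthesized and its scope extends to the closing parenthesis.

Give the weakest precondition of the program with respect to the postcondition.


Working backward. After the program, the postcondition !(t + 9 == -1 ==> mem[r] + 2 == -9) must hold; in canonical form it is !(t == -10 ==> mem[r] == -11).
Before mem[r] := t + 5: !(t == -10 ==> store(mem, r, t + 5)[r] == -11)
Before havoc acc: !(t == -10 ==> store(mem, r, t + 5)[r] == -11)
Before skip: !(t == -10 ==> store(mem, r, t + 5)[r] == -11)
Before assert 2*mem[acc + 1] - 6 > t <==> r + 3 > mem[r + 3] - 2: (2*mem[acc + 1] > t + 6 <==> r > mem[r + 3] - 5) && (!(t == -10 ==> store(mem, r, t + 5)[r] == -11))
Answer: WP = (2*mem[acc + 1] > t + 6 <==> r > mem[r + 3] - 5) && (!(t == -10 ==> store(mem, r, t + 5)[r] == -11))


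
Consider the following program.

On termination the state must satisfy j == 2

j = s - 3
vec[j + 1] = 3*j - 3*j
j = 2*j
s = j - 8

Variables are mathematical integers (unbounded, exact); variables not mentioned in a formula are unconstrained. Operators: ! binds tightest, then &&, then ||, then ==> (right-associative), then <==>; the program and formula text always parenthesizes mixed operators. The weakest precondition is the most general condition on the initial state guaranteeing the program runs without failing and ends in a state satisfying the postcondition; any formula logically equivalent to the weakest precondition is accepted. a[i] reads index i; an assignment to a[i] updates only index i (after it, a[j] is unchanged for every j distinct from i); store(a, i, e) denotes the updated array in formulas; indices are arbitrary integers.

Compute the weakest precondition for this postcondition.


Working backward. After the program, j == 2 must hold.
Before s := j - 8: j == 2
Before j := 2*j: 2*j == 2
Before vec[j + 1] := 3*j - 3*j: 2*j == 2
Before j := s - 3: 2*s == 8
Answer: WP = 2*s == 8


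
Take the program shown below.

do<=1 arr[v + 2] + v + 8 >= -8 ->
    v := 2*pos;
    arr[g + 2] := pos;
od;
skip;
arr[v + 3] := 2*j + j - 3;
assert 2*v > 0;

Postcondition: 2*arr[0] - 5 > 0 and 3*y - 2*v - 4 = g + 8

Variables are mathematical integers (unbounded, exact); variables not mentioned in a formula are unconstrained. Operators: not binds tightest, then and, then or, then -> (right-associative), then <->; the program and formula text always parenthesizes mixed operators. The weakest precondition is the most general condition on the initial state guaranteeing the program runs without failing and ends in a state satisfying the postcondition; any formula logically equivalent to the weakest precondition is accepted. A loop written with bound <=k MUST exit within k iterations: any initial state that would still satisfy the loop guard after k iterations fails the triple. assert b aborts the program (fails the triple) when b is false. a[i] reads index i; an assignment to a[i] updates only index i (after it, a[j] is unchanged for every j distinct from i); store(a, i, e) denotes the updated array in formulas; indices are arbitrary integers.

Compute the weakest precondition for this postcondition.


Working backward. After the program, the postcondition 2*arr[0] - 5 > 0 and 3*y - 2*v - 4 = g + 8 must hold; in canonical form it is 2*arr[0] > 5 and 3*y = g + 2*v + 12.
Before assert 2*v > 0: 2*v > 0 and 2*arr[0] > 5 and 3*y = g + 2*v + 12
Before arr[v + 3] := 2*j + j - 3: 2*v > 0 and 2*store(arr, v + 3, 3*j - 3)[0] > 5 and 3*y = g + 2*v + 12
Before skip: 2*v > 0 and 2*store(arr, v + 3, 3*j - 3)[0] > 5 and 3*y = g + 2*v + 12
Before the loop (bound <=1), unroll the exhaustion recursion (WP_0 = exit-now case; WP_j = one more guarded iteration, up to j = 1):
  WP_0: (not (arr[v + 2] + v >= -16)) and 2*v > 0 and 2*store(arr, v + 3, 3*j - 3)[0] > 5 and 3*y = g + 2*v + 12
  WP_1: (arr[v + 2] + v >= -16 -> ((not (store(arr, g + 2, pos)[2*pos + 2] + 2*pos >= -16)) and 4*pos > 0 and 2*store(store(arr, g + 2, pos), 2*pos + 3, 3*j - 3)[0] > 5 and 3*y = g + 4*pos + 12)) and ((not (arr[v + 2] + v >= -16)) -> (2*v > 0 and 2*store(arr, v + 3, 3*j - 3)[0] > 5 and 3*y = g + 2*v + 12))
So before the loop: (arr[v + 2] + v >= -16 -> ((not (store(arr, g + 2, pos)[2*pos + 2] + 2*pos >= -16)) and 4*pos > 0 and 2*store(store(arr, g + 2, pos), 2*pos + 3, 3*j - 3)[0] > 5 and 3*y = g + 4*pos + 12)) and ((not (arr[v + 2] + v >= -16)) -> (2*v > 0 and 2*store(arr, v + 3, 3*j - 3)[0] > 5 and 3*y = g + 2*v + 12))
Answer: WP = (arr[v + 2] + v >= -16 -> ((not (store(arr, g + 2, pos)[2*pos + 2] + 2*pos >= -16)) and 4*pos > 0 and 2*store(store(arr, g + 2, pos), 2*pos + 3, 3*j - 3)[0] > 5 and 3*y = g + 4*pos + 12)) and ((not (arr[v + 2] + v >= -16)) -> (2*v > 0 and 2*store(arr, v + 3, 3*j - 3)[0] > 5 and 3*y = g + 2*v + 12))
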